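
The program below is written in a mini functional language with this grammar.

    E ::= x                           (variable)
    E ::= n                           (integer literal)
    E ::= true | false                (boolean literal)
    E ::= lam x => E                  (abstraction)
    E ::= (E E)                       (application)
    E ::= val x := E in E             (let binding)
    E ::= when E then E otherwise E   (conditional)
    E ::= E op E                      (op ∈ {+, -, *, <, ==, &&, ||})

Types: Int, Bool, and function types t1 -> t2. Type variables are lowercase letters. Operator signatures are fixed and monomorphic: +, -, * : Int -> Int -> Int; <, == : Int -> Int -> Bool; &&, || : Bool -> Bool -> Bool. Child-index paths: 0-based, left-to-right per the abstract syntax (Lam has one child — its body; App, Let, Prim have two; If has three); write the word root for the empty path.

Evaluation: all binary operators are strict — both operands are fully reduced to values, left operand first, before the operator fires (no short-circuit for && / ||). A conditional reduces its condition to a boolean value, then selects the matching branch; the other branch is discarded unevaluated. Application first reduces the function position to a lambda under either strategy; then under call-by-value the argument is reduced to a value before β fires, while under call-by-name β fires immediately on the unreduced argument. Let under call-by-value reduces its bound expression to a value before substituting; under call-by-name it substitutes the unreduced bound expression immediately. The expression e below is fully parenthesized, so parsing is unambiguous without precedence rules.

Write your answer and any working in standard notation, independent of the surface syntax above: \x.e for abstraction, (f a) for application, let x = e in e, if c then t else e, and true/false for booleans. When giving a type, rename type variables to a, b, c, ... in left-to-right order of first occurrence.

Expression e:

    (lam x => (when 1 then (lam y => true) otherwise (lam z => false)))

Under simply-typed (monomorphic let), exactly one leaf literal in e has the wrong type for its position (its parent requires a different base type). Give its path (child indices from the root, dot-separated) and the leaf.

Answer: 0.0 : 1

Derivation:
  unify Int ~ Bool
  FAIL: mismatch Int ~ Bool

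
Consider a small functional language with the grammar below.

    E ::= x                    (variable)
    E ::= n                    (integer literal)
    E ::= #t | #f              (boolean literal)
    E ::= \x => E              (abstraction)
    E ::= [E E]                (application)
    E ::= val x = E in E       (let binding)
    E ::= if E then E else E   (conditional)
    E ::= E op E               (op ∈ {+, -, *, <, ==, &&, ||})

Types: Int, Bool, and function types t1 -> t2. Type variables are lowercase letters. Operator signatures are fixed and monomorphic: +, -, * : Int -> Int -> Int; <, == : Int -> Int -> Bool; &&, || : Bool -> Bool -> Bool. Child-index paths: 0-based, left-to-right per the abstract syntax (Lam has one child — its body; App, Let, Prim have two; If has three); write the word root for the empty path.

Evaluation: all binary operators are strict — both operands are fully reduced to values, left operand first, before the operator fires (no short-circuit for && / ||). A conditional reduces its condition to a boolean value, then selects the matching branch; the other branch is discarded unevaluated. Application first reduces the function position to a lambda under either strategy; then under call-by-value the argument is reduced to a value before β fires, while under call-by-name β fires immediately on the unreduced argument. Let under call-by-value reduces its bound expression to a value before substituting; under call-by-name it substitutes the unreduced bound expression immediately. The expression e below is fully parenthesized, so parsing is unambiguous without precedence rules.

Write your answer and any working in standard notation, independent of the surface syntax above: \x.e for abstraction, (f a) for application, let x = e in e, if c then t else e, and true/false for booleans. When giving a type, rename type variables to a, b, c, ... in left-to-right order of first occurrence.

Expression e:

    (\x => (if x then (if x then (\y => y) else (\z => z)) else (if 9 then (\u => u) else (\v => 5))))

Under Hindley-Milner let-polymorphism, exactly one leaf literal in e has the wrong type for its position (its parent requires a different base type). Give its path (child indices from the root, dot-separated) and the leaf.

Answer: 0.2.0 : 9

Derivation:
x : a
  unify a ~ Bool
x : Bool
  unify Bool ~ Bool
y : b
\y._ : b -> b
z : c
\z._ : c -> c
  unify b -> b ~ c -> c
  unify b ~ c
  unify c ~ c
  unify Int ~ Bool
  FAIL: mismatch Int ~ Bool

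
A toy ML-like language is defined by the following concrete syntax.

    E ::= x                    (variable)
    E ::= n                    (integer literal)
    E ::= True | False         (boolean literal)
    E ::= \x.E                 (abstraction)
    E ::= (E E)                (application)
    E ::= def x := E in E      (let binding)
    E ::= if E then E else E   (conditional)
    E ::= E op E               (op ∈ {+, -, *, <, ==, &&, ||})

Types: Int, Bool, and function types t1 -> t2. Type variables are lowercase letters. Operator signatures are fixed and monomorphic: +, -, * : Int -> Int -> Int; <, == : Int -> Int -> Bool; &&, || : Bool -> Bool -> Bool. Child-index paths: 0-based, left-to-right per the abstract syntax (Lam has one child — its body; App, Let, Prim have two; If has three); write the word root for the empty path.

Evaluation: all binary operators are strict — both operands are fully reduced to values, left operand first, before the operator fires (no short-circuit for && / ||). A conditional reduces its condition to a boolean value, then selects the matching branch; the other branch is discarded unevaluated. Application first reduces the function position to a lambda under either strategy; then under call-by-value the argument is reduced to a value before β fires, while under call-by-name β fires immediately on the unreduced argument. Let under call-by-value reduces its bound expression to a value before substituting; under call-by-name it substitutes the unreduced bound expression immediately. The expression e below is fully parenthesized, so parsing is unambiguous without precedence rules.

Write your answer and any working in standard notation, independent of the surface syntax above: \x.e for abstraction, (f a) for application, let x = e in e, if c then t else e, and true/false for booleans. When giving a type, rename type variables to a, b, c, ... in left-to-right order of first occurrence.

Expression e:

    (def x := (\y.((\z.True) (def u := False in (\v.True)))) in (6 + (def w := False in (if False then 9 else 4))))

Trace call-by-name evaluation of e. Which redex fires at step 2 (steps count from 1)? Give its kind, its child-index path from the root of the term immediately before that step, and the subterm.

Derivation:
step 0: (let x = (\y.((\z.true) (let u = false in (\v.true)))) in (6 + (let w = false in (if false then 9 else 4))))
step 1: [let@root] (6 + (let w = false in (if false then 9 else 4)))
step 2: [let@1] (6 + (if false then 9 else 4))

Answer: let at 1 : (let w = false in (if false then 9 else 4))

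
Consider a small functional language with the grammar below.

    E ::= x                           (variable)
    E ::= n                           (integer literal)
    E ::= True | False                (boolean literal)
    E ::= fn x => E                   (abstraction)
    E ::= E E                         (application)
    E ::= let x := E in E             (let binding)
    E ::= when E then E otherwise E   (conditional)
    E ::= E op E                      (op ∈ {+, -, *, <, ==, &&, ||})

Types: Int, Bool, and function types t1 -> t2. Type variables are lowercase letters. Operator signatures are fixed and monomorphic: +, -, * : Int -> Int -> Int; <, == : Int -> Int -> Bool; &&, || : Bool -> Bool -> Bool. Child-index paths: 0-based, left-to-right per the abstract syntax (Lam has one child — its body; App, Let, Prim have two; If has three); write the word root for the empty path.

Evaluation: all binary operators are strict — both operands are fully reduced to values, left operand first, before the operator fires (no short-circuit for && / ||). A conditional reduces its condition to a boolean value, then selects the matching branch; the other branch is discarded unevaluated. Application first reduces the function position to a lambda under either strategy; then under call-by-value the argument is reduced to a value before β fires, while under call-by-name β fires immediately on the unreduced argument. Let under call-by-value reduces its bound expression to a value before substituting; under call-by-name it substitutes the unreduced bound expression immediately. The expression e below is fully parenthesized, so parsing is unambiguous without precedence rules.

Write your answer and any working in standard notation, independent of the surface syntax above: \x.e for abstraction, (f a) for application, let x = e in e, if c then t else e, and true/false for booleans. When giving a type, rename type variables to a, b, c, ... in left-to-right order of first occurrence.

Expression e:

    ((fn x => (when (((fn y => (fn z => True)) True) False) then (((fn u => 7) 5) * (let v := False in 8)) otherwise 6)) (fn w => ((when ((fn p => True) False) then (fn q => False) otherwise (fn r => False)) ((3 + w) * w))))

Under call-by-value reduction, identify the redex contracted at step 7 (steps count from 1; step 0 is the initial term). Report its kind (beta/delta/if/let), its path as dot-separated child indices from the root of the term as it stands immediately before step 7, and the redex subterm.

Derivation:
step 0: ((\x.(if (((\y.(\z.true)) true) false) then (((\u.7) 5) * (let v = false in 8)) else 6)) (\w.((if ((\p.true) false) then (\q.false) else (\r.false)) ((3 + w) * w))))
step 1: [beta@root] (if (((\y.(\z.true)) true) false) then (((\u.7) 5) * (let v = false in 8)) else 6)
step 2: [beta@0.0] (if ((\z.true) false) then (((\u.7) 5) * (let v = false in 8)) else 6)
step 3: [beta@0] (if true then (((\u.7) 5) * (let v = false in 8)) else 6)
step 4: [if@root] (((\u.7) 5) * (let v = false in 8))
step 5: [beta@0] (7 * (let v = false in 8))
step 6: [let@1] (7 * 8)
step 7: [delta@root] 56

Answer: delta at root : (7 * 8)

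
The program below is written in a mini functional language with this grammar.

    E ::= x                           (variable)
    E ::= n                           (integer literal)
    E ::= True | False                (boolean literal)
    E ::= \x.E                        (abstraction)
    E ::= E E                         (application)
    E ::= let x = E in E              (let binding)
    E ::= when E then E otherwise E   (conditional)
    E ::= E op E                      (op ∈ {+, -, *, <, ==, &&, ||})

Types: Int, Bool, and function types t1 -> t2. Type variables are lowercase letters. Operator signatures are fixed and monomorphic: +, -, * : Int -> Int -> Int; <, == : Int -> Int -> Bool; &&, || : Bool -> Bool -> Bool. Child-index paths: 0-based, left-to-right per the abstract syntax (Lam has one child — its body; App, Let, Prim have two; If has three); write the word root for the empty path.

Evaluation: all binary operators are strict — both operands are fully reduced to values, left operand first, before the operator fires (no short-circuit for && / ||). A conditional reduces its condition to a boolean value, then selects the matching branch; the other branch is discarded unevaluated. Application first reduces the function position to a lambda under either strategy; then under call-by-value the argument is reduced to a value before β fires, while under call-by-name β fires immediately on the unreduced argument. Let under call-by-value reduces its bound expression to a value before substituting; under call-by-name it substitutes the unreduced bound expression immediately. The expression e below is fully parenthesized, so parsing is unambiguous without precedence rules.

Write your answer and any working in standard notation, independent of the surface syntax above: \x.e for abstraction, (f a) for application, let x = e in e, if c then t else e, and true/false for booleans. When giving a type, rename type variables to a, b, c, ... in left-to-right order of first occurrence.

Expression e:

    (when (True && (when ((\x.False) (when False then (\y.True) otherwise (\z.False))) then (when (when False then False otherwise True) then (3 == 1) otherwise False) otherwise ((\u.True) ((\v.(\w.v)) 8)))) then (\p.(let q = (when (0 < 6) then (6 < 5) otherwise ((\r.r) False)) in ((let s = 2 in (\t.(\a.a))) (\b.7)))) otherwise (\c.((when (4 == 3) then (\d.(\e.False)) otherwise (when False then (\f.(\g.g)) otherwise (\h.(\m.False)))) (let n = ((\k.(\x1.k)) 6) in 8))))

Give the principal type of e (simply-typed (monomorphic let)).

Derivation:
  unify Bool ~ Bool
\x._ : a -> Bool
  unify Bool ~ Bool
\y._ : b -> Bool
\z._ : c -> Bool
  unify b -> Bool ~ c -> Bool
  unify b ~ c
  unify Bool ~ Bool
  unify a -> Bool ~ (c -> Bool) -> d
  unify a ~ c -> Bool
  unify Bool ~ d
_ _ : Bool
  unify Bool ~ Bool
  unify Bool ~ Bool
  unify Bool ~ Bool
  unify Bool ~ Bool
  unify Int ~ Int
  unify Int ~ Int
  unify Bool ~ Bool
\u._ : e -> Bool
v : f
\w._ : g -> f
\v._ : f -> g -> f
  unify f -> g -> f ~ Int -> h
  unify f ~ Int
  unify g -> Int ~ h
_ _ : g -> Int
  unify e -> Bool ~ (g -> Int) -> i
  unify e ~ g -> Int
  unify Bool ~ i
_ _ : Bool
  unify Bool ~ Bool
  unify Bool ~ Bool
  unify Bool ~ Bool
  unify Int ~ Int
  unify Int ~ Int
  unify Bool ~ Bool
  unify Int ~ Int
  unify Int ~ Int
r : k
\r._ : k -> k
  unify k -> k ~ Bool -> l
  unify k ~ Bool
  unify Bool ~ l
_ _ : Bool
  unify Bool ~ Bool
let q : Bool
let s : Int
a : n
\a._ : n -> n
\t._ : m -> n -> n
\b._ : o -> Int
  unify m -> n -> n ~ (o -> Int) -> p
  unify m ~ o -> Int
  unify n -> n ~ p
_ _ : n -> n
\p._ : j -> n -> n
  unify Int ~ Int
  unify Int ~ Int
  unify Bool ~ Bool
\e._ : s -> Bool
\d._ : r -> s -> Bool
  unify Bool ~ Bool
g : u
\g._ : u -> u
\f._ : t -> u -> u
\m._ : w -> Bool
\h._ : v -> w -> Bool
  unify t -> u -> u ~ v -> w -> Bool
  unify t ~ v
  unify u -> u ~ w -> Bool
  unify u ~ w
  unify w ~ Bool
  unify r -> s -> Bool ~ v -> Bool -> Bool
  unify r ~ v
  unify s -> Bool ~ Bool -> Bool
  unify s ~ Bool
  unify Bool ~ Bool
k : x
\x1._ : y -> x
\k._ : x -> y -> x
  unify x -> y -> x ~ Int -> z
  unify x ~ Int
  unify y -> Int ~ z
_ _ : y -> Int
let n : y -> Int
  unify v -> Bool -> Bool ~ Int -> t26
  unify v ~ Int
  unify Bool -> Bool ~ t26
_ _ : Bool -> Bool
\c._ : q -> Bool -> Bool
  unify j -> n -> n ~ q -> Bool -> Bool
  unify j ~ q
  unify n -> n ~ Bool -> Bool
  unify n ~ Bool
  unify Bool ~ Bool

Answer: a -> Bool -> Bool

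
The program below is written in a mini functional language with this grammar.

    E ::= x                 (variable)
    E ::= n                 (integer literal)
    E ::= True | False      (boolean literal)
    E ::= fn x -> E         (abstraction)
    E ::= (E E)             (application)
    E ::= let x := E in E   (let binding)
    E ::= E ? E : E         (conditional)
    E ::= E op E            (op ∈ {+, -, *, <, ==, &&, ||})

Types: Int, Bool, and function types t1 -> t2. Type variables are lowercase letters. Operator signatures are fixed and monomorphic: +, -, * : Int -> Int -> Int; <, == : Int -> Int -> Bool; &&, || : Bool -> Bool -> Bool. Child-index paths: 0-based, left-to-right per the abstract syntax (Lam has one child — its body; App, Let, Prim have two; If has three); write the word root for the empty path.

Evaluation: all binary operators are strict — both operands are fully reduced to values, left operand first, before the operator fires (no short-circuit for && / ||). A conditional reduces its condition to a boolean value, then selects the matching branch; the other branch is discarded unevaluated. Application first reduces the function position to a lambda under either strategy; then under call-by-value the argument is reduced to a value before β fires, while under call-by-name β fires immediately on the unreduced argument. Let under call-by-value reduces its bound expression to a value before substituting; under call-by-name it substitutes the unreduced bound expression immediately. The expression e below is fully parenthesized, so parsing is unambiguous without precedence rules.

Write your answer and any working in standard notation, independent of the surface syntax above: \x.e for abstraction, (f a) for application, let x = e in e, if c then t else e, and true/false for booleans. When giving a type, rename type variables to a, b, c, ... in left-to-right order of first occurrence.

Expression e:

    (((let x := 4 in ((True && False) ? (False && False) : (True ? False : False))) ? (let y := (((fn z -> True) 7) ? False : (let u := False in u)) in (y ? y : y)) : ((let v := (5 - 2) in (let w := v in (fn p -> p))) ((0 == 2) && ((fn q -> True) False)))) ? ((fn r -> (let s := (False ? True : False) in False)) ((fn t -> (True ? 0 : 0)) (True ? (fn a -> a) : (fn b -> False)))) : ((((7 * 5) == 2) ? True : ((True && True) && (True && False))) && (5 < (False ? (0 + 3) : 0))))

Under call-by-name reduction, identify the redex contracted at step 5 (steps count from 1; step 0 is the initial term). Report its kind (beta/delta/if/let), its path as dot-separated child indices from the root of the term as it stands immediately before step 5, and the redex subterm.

Answer: if at 0 : (if false then (let y = (if ((\z.true) 7) then false else (let u = false in u)) in (if y then y else y)) else ((let v = (5 - 2) in (let w = v in (\p.p))) ((0 == 2) && ((\q.true) false))))

Working:
step 0: (if (if (let x = 4 in (if (true && false) then (false && false) else (if true then false else false))) then (let y = (if ((\z.true) 7) then false else (let u = false in u)) in (if y then y else y)) else ((let v = (5 - 2) in (let w = v in (\p.p))) ((0 == 2) && ((\q.true) false)))) then ((\r.(let s = (if false then true else false) in false)) ((\t.(if true then 0 else 0)) (if true then (\a.a) else (\b.false)))) else ((if ((7 * 5) == 2) then true else ((true && true) && (true && false))) && (5 < (if false then (0 + 3) else 0))))
step 1: [let@0.0] (if (if (if (true && false) then (false && false) else (if true then false else false)) then (let y = (if ((\z.true) 7) then false else (let u = false in u)) in (if y then y else y)) else ((let v = (5 - 2) in (let w = v in (\p.p))) ((0 == 2) && ((\q.true) false)))) then ((\r.(let s = (if false then true else false) in false)) ((\t.(if true then 0 else 0)) (if true then (\a.a) else (\b.false)))) else ((if ((7 * 5) == 2) then true else ((true && true) && (true && false))) && (5 < (if false then (0 + 3) else 0))))
step 2: [delta@0.0.0] (if (if (if false then (false && false) else (if true then false else false)) then (let y = (if ((\z.true) 7) then false else (let u = false in u)) in (if y then y else y)) else ((let v = (5 - 2) in (let w = v in (\p.p))) ((0 == 2) && ((\q.true) false)))) then ((\r.(let s = (if false then true else false) in false)) ((\t.(if true then 0 else 0)) (if true then (\a.a) else (\b.false)))) else ((if ((7 * 5) == 2) then true else ((true && true) && (true && false))) && (5 < (if false then (0 + 3) else 0))))
step 3: [if@0.0] (if (if (if true then false else false) then (let y = (if ((\z.true) 7) then false else (let u = false in u)) in (if y then y else y)) else ((let v = (5 - 2) in (let w = v in (\p.p))) ((0 == 2) && ((\q.true) false)))) then ((\r.(let s = (if false then true else false) in false)) ((\t.(if true then 0 else 0)) (if true then (\a.a) else (\b.false)))) else ((if ((7 * 5) == 2) then true else ((true && true) && (true && false))) && (5 < (if false then (0 + 3) else 0))))
step 4: [if@0.0] (if (if false then (let y = (if ((\z.true) 7) then false else (let u = false in u)) in (if y then y else y)) else ((let v = (5 - 2) in (let w = v in (\p.p))) ((0 == 2) && ((\q.true) false)))) then ((\r.(let s = (if false then true else false) in false)) ((\t.(if true then 0 else 0)) (if true then (\a.a) else (\b.false)))) else ((if ((7 * 5) == 2) then true else ((true && true) && (true && false))) && (5 < (if false then (0 + 3) else 0))))
step 5: [if@0] (if ((let v = (5 - 2) in (let w = v in (\p.p))) ((0 == 2) && ((\q.true) false))) then ((\r.(let s = (if false then true else false) in false)) ((\t.(if true then 0 else 0)) (if true then (\a.a) else (\b.false)))) else ((if ((7 * 5) == 2) then true else ((true && true) && (true && false))) && (5 < (if false then (0 + 3) else 0))))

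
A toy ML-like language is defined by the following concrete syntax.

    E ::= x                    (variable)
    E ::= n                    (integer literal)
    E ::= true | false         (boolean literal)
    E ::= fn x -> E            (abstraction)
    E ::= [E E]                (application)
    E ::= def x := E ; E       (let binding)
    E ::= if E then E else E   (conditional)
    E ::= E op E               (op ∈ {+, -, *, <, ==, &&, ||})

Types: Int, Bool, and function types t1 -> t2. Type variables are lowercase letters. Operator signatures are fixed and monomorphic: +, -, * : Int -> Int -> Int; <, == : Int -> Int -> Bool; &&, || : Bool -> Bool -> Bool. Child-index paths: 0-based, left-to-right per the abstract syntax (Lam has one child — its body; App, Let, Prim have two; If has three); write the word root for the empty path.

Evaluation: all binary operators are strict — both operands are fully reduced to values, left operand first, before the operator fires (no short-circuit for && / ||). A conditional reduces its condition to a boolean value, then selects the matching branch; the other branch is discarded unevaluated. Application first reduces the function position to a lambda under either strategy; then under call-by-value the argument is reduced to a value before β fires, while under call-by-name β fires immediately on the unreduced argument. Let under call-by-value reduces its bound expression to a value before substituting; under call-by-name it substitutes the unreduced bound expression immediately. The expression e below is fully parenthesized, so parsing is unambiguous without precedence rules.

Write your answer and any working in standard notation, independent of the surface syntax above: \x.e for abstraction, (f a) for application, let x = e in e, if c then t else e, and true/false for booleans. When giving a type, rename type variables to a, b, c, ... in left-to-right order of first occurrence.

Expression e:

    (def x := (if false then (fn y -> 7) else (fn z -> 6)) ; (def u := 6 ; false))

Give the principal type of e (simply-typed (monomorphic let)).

Answer: Bool

Derivation:
  unify Bool ~ Bool
\y._ : a -> Int
\z._ : b -> Int
  unify a -> Int ~ b -> Int
  unify a ~ b
  unify Int ~ Int
let x : b -> Int
let u : Int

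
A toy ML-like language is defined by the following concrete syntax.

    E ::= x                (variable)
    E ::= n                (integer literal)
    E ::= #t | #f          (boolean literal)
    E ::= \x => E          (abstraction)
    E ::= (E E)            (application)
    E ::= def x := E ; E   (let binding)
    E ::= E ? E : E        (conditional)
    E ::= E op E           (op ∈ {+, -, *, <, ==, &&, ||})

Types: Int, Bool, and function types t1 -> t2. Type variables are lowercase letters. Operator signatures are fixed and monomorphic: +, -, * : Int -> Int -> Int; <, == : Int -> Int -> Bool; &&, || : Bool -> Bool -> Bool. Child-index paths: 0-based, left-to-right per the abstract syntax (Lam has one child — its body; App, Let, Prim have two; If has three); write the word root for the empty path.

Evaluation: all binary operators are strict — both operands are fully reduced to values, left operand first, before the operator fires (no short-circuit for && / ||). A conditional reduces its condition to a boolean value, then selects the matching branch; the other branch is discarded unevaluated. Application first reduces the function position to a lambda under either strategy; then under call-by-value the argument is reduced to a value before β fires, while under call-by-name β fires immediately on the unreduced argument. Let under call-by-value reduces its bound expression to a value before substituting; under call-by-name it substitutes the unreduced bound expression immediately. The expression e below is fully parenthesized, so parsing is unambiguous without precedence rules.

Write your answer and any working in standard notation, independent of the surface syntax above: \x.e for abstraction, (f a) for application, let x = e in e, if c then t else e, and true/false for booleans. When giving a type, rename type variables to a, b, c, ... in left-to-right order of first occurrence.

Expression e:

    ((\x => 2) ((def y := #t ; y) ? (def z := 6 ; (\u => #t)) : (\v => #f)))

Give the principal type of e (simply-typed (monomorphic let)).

Answer: Int

Trace:
\x._ : a -> Int
let y : Bool
y : Bool
  unify Bool ~ Bool
let z : Int
\u._ : b -> Bool
\v._ : c -> Bool
  unify b -> Bool ~ c -> Bool
  unify b ~ c
  unify Bool ~ Bool
  unify a -> Int ~ (c -> Bool) -> d
  unify a ~ c -> Bool
  unify Int ~ d
_ _ : Int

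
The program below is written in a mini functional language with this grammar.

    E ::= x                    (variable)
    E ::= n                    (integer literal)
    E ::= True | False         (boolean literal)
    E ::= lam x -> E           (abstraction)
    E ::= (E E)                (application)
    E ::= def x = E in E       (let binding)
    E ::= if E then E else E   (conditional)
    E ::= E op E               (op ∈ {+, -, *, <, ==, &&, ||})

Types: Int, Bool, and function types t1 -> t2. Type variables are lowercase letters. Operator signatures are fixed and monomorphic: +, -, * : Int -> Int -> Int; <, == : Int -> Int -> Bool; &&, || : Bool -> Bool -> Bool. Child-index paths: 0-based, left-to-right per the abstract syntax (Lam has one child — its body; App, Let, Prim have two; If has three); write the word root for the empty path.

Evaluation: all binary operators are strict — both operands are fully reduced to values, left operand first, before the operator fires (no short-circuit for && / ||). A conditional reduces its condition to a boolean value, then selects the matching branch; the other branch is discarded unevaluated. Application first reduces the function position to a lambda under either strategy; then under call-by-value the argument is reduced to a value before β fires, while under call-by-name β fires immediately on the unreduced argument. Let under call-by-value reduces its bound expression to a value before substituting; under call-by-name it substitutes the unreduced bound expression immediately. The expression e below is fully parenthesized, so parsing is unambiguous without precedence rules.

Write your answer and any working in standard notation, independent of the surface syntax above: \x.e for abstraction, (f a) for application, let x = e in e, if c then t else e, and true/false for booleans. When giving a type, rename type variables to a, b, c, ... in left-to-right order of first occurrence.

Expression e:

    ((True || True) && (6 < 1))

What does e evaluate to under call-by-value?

Derivation:
step 0: ((true || true) && (6 < 1))
step 1: [delta@0] (true && (6 < 1))
step 2: [delta@1] (true && false)
step 3: [delta@root] false

Answer: false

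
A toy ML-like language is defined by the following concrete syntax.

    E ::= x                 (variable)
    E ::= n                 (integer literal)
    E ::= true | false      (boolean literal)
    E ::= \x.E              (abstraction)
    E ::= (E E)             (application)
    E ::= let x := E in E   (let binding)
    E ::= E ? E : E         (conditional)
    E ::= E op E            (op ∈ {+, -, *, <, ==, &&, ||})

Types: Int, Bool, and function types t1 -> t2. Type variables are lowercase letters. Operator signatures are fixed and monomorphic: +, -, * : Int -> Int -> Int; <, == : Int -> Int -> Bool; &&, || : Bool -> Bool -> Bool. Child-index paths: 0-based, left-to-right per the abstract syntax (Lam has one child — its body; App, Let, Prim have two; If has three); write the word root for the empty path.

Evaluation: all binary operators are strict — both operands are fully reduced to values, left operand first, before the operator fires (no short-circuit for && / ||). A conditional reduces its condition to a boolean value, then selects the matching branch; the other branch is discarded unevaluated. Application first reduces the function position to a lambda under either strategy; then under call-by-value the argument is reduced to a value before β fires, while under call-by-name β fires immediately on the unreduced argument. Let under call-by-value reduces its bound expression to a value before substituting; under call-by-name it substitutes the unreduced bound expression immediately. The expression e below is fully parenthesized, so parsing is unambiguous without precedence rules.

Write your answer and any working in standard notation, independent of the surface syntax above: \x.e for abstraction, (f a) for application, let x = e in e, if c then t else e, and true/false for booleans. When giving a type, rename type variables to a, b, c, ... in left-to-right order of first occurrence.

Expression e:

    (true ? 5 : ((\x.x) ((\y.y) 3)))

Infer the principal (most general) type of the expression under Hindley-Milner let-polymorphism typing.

Answer: Int

Derivation:
  unify Bool ~ Bool
x : a
\x._ : a -> a
y : b
\y._ : b -> b
  unify b -> b ~ Int -> c
  unify b ~ Int
  unify Int ~ c
_ _ : Int
  unify a -> a ~ Int -> d
  unify a ~ Int
  unify Int ~ d
_ _ : Int
  unify Int ~ Int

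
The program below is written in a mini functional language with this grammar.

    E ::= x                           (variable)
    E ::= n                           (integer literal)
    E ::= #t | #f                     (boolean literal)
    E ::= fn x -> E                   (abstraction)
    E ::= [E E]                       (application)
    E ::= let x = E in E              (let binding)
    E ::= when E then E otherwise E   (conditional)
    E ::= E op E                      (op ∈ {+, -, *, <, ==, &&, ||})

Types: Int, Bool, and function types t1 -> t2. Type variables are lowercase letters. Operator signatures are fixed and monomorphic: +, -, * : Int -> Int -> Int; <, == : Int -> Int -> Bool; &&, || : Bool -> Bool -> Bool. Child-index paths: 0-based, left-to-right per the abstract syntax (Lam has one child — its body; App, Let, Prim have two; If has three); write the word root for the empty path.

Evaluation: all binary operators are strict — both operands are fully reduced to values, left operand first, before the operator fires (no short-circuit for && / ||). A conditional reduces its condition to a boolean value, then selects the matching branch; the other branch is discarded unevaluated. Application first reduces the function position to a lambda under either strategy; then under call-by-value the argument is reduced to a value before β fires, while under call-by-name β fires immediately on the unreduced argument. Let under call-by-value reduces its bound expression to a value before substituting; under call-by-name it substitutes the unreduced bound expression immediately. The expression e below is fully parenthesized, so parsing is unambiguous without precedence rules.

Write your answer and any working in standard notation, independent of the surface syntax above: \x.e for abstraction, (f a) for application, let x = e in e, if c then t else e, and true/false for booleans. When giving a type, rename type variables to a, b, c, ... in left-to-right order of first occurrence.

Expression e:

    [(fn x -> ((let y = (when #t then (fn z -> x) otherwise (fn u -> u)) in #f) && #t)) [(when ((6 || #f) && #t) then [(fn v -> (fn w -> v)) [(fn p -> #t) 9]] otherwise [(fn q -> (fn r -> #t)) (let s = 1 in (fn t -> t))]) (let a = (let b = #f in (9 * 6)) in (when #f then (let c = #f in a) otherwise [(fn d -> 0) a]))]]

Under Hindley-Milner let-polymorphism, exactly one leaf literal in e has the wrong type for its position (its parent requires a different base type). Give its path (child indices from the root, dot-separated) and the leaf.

Trace:
  unify Bool ~ Bool
x : a
\z._ : b -> a
u : c
\u._ : c -> c
  unify b -> a ~ c -> c
  unify b ~ c
  unify a ~ c
let y : c -> c
  unify Bool ~ Bool
  unify Bool ~ Bool
\x._ : c -> Bool
  unify Int ~ Bool
  FAIL: mismatch Int ~ Bool

Answer: 1.0.0.0.0 : 6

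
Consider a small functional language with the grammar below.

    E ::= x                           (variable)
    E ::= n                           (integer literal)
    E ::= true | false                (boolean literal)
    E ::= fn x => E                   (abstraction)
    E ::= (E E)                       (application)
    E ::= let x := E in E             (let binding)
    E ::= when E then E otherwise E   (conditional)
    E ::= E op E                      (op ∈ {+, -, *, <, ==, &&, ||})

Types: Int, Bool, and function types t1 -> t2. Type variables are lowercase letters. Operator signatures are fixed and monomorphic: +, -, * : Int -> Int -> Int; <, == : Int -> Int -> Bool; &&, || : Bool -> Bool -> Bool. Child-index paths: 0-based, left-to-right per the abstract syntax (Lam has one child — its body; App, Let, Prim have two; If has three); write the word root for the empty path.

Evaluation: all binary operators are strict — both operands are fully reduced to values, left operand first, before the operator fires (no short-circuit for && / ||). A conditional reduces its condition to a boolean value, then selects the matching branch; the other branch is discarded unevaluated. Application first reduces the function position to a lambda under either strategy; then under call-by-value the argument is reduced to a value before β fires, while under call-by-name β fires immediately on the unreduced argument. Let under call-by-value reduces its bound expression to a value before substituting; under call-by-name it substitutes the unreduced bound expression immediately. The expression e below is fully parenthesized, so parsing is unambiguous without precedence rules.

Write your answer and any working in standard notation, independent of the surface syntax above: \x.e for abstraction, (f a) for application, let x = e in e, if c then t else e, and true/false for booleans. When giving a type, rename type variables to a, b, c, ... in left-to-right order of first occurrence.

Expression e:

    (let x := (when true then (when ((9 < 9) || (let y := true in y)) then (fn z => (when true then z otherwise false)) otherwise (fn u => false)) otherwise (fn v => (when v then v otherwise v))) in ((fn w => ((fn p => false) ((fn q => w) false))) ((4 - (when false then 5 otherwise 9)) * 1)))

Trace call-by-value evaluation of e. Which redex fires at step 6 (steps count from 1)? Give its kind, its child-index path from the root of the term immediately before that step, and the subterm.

Answer: let at root : (let x = (\z.(if true then z else false)) in ((\w.((\p.false) ((\q.w) false))) ((4 - (if false then 5 else 9)) * 1)))

Derivation:
step 0: (let x = (if true then (if ((9 < 9) || (let y = true in y)) then (\z.(if true then z else false)) else (\u.false)) else (\v.(if v then v else v))) in ((\w.((\p.false) ((\q.w) false))) ((4 - (if false then 5 else 9)) * 1)))
step 1: [if@0] (let x = (if ((9 < 9) || (let y = true in y)) then (\z.(if true then z else false)) else (\u.false)) in ((\w.((\p.false) ((\q.w) false))) ((4 - (if false then 5 else 9)) * 1)))
step 2: [delta@0.0.0] (let x = (if (false || (let y = true in y)) then (\z.(if true then z else false)) else (\u.false)) in ((\w.((\p.false) ((\q.w) false))) ((4 - (if false then 5 else 9)) * 1)))
step 3: [let@0.0.1] (let x = (if (false || true) then (\z.(if true then z else false)) else (\u.false)) in ((\w.((\p.false) ((\q.w) false))) ((4 - (if false then 5 else 9)) * 1)))
step 4: [delta@0.0] (let x = (if true then (\z.(if true then z else false)) else (\u.false)) in ((\w.((\p.false) ((\q.w) false))) ((4 - (if false then 5 else 9)) * 1)))
step 5: [if@0] (let x = (\z.(if true then z else false)) in ((\w.((\p.false) ((\q.w) false))) ((4 - (if false then 5 else 9)) * 1)))
step 6: [let@root] ((\w.((\p.false) ((\q.w) false))) ((4 - (if false then 5 else 9)) * 1))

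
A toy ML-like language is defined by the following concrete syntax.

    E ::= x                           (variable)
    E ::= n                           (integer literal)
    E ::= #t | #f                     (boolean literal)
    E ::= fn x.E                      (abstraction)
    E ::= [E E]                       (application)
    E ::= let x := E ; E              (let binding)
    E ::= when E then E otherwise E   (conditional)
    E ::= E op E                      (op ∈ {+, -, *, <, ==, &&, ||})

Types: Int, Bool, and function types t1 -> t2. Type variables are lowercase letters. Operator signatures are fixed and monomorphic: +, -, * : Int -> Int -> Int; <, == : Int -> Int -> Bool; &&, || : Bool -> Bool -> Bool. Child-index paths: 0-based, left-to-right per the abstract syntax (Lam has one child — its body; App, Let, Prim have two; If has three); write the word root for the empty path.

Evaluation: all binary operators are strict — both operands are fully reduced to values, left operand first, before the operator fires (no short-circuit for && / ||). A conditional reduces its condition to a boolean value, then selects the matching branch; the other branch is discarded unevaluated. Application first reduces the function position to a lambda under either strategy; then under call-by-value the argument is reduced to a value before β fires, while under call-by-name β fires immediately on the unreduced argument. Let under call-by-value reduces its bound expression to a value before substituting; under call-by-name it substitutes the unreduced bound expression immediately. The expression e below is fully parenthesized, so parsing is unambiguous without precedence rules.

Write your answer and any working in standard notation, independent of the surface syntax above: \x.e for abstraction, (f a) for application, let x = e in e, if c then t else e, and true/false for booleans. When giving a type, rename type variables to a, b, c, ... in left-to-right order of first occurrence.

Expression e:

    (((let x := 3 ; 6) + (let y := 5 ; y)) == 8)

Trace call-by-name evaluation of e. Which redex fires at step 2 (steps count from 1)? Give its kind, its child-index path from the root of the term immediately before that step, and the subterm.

Answer: let at 0.1 : (let y = 5 in y)

Derivation:
step 0: (((let x = 3 in 6) + (let y = 5 in y)) == 8)
step 1: [let@0.0] ((6 + (let y = 5 in y)) == 8)
step 2: [let@0.1] ((6 + 5) == 8)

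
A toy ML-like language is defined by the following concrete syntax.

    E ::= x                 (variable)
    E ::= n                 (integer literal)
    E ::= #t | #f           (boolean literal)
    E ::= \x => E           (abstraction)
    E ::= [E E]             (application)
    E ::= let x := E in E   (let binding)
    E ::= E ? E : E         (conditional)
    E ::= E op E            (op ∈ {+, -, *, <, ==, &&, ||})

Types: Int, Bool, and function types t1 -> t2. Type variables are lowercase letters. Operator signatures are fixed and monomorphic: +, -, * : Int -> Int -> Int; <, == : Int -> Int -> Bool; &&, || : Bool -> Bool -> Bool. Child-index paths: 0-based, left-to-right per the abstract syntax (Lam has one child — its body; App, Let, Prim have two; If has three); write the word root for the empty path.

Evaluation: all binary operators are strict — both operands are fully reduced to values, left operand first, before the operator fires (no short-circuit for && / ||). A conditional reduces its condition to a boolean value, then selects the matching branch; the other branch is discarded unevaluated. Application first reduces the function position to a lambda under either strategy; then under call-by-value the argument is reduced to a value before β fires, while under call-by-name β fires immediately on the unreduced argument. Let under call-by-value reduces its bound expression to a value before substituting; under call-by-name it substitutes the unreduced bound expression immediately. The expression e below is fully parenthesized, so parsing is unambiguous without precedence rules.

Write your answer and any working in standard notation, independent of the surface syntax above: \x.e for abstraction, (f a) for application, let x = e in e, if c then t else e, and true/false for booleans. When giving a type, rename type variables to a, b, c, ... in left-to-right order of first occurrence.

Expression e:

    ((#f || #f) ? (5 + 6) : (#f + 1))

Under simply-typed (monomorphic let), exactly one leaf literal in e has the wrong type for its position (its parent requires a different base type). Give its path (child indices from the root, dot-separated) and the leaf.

Working:
  unify Bool ~ Bool
  unify Bool ~ Bool
  unify Bool ~ Bool
  unify Int ~ Int
  unify Int ~ Int
  unify Bool ~ Int
  FAIL: mismatch Bool ~ Int

Answer: 2.0 : false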